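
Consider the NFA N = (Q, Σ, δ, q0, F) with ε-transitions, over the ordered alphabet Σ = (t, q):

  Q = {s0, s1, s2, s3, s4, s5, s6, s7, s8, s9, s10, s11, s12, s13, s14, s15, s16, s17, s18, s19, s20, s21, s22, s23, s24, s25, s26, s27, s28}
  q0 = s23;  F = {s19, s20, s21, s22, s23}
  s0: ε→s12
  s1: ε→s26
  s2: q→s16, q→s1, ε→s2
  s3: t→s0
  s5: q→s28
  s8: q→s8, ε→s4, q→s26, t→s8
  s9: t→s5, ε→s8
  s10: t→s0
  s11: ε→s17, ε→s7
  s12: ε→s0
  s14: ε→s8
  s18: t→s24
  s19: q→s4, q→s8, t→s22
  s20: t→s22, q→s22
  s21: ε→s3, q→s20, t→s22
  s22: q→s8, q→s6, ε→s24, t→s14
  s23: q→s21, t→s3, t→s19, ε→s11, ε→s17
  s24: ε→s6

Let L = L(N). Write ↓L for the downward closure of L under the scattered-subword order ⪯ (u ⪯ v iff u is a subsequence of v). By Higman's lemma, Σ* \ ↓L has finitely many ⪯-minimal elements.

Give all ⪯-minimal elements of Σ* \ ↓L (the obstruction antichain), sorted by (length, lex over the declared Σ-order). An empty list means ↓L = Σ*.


Antichain: [tq, ttt, qtt, qqqt, qqqq].

|Q|=29, |F|=5, |δ|=37 (14 ε).
min D↑ (6 st, q0=0, F={4}): 0:t→1,q→2 1:t→3,q→4 2:t→3,q→5 3:t→4,q→4 4:t→4,q→4 5:t→3,q→3 [Hopcroft].
'tq': run [17, 11, 4] end={s26,s4,s6,s8} ∉↓L; 2/2 del acc.
'ttt': run [17, 11, 9, 4] end={s14,s26,s4,s8} rej; 3/3 del acc.
'qtt': run [17, 12, 9, 4] end={s14,s26,s4,s8} — reject; 3/3 single-dels accept.
'qqqt': N↓-sim [17, 12, 8, 7, 4] end={s14,s26,s4,s8} ∉↓L; 4/4 single-dels accept.
'qqqq': run [17, 12, 8, 7, 4] end={s26,s4,s6,s8} rej; 4/4 deletions ∈↓L.
5 words, ⪯-incomp.


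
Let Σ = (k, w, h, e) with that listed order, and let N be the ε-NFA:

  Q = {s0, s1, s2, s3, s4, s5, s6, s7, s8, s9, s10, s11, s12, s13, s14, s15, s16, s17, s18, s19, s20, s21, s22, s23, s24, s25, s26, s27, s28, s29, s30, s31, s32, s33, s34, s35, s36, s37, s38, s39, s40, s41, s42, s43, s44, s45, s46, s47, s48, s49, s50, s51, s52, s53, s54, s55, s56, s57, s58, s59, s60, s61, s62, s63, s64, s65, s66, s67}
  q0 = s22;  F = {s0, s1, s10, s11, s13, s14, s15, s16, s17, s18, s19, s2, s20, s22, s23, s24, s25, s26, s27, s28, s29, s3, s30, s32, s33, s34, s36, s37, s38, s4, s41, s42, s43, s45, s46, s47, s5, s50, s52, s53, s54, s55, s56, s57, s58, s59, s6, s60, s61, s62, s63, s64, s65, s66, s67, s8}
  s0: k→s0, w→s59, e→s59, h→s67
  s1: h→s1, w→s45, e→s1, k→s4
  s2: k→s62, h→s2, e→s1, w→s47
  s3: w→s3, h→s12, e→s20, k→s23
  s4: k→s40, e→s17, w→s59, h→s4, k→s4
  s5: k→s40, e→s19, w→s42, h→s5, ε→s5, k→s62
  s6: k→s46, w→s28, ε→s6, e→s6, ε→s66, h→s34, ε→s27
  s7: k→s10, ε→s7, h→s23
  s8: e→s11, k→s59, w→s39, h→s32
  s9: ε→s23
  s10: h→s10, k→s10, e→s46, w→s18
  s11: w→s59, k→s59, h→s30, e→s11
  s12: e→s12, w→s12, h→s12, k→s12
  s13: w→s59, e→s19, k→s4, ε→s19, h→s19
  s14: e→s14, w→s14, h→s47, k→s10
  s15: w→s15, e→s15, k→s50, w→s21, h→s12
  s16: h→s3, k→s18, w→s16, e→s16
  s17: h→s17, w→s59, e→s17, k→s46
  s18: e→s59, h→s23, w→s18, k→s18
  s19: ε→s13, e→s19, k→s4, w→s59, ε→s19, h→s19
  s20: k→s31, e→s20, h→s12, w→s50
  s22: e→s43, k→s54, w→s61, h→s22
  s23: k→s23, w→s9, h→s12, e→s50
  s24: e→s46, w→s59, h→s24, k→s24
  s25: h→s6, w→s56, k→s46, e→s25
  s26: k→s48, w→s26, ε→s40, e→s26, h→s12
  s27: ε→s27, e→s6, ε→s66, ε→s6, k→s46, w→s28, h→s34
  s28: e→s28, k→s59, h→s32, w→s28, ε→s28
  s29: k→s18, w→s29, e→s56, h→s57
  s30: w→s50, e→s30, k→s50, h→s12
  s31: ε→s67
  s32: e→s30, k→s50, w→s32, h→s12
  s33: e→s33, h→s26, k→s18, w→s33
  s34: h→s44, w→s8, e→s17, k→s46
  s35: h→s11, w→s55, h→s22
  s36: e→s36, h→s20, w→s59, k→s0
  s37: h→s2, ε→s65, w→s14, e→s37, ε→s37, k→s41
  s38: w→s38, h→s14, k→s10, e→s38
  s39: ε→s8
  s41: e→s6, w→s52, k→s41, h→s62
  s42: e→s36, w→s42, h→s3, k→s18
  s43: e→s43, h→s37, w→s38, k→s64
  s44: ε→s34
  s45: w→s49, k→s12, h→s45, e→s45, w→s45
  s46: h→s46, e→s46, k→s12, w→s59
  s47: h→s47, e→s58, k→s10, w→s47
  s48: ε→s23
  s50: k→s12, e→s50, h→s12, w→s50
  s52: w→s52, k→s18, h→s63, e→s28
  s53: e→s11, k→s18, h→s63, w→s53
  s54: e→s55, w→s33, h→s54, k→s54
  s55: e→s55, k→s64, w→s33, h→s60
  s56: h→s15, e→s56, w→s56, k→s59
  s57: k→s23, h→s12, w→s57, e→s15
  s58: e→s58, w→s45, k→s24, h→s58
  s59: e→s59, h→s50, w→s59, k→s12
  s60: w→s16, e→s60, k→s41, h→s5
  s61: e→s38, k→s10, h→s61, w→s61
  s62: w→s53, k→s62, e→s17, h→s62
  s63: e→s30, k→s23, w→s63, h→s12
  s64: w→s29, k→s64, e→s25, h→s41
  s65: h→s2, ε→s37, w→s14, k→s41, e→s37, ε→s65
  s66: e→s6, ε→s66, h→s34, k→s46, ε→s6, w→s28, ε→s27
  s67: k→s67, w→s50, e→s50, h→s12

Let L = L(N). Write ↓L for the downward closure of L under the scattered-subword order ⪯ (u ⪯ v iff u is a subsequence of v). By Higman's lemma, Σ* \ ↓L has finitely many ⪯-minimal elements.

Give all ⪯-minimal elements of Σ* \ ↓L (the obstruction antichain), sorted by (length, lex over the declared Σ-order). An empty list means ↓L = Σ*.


|Q|=68, |F|=56, |δ|=262 (25 ε).
min D↑ (53 st, q0=0, F={21}): 0:k→1,w→2,h→0,e→3 1:k→1,w→4,h→1,e→5 2:k→6,w→2,h→2,e→7 3:k→8,w→7,h→9,e→3 4:k→10,w→4,h→11,e→4 5:k→8,w→4,h→12,e→5 6:k→6,w→10,h→6,e→13 7:k→6,w→7,h→14,e→7 8:k→8,w→15,h→16,e→17 9:k→16,w→14,h→18,e→9 10:k→10,w→10,h→19,e→20 11:k→19,w→11,h→21,e→11 12:k→16,w→22,h→23,e→12 13:k→21,w→20,h→13,e→13 14:k→6,w→14,h→24,e→14 15:k→10,w→15,h→25,e→26 16:k→16,w→27,h→28,e→29 17:k→13,w→26,h→29,e→17 18:k→28,w→24,h→18,e→30 19:k→19,w→19,h→21,e→31 20:k→21,w→20,h→31,e→20 21:k→21,w→21,h→21,e→21 22:k→10,w→22,h→32,e→22 23:k→28,w→33,h→23,e→34 24:k→6,w→24,h→24,e→35 25:k→19,w→25,h→21,e→36 26:k→20,w→26,h→36,e→26 27:k→10,w→27,h→37,e→38 28:k→28,w→39,h→28,e→40 29:k→13,w→38,h→41,e→29 30:k→42,w→43,h→30,e→30 31:k→21,w→31,h→21,e→31 32:k→19,w→32,h→21,e→44 33:k→10,w→33,h→32,e→45 34:k→42,w→20,h→34,e→34 35:k→46,w→43,h→35,e→35 36:k→31,w→36,h→21,e→36 37:k→19,w→37,h→21,e→47 38:k→20,w→38,h→48,e→38 39:k→10,w→39,h→37,e→49 40:k→13,w→20,h→40,e→40 41:k→13,w→50,h→41,e→40 42:k→42,w→20,h→42,e→40 43:k→21,w→43,h→43,e→43 44:k→51,w→31,h→21,e→44 45:k→52,w→20,h→44,e→45 46:k→46,w→20,h→46,e→13 47:k→31,w→31,h→21,e→47 48:k→31,w→48,h→21,e→47 49:k→20,w→20,h→47,e→49 50:k→20,w→50,h→48,e→49 51:k→51,w→31,h→21,e→31 52:k→52,w→20,h→51,e→20 (ε-aug+det+¬).
'kwhh': |S_i|=[65, 52, 32, 17, 1] end={s12} rej; 4/4 deletions ∈↓L.
'wkek': N↓-sim [65, 42, 13, 4, 1] end={s12} ∉↓L; 4/4 single-dels accept.
'ekekk': run [65, 62, 39, 20, 4, 1] end={s12} ∉↓L; 5/5 deletions ∈↓L.
'ehhewk': |S_i|=[65, 62, 54, 38, 21, 5, 1] end={s12} — reject; 6/6 single-dels accept.
4 obstructions.

A = [kwhh, wkek, ekekk, ehhewk].


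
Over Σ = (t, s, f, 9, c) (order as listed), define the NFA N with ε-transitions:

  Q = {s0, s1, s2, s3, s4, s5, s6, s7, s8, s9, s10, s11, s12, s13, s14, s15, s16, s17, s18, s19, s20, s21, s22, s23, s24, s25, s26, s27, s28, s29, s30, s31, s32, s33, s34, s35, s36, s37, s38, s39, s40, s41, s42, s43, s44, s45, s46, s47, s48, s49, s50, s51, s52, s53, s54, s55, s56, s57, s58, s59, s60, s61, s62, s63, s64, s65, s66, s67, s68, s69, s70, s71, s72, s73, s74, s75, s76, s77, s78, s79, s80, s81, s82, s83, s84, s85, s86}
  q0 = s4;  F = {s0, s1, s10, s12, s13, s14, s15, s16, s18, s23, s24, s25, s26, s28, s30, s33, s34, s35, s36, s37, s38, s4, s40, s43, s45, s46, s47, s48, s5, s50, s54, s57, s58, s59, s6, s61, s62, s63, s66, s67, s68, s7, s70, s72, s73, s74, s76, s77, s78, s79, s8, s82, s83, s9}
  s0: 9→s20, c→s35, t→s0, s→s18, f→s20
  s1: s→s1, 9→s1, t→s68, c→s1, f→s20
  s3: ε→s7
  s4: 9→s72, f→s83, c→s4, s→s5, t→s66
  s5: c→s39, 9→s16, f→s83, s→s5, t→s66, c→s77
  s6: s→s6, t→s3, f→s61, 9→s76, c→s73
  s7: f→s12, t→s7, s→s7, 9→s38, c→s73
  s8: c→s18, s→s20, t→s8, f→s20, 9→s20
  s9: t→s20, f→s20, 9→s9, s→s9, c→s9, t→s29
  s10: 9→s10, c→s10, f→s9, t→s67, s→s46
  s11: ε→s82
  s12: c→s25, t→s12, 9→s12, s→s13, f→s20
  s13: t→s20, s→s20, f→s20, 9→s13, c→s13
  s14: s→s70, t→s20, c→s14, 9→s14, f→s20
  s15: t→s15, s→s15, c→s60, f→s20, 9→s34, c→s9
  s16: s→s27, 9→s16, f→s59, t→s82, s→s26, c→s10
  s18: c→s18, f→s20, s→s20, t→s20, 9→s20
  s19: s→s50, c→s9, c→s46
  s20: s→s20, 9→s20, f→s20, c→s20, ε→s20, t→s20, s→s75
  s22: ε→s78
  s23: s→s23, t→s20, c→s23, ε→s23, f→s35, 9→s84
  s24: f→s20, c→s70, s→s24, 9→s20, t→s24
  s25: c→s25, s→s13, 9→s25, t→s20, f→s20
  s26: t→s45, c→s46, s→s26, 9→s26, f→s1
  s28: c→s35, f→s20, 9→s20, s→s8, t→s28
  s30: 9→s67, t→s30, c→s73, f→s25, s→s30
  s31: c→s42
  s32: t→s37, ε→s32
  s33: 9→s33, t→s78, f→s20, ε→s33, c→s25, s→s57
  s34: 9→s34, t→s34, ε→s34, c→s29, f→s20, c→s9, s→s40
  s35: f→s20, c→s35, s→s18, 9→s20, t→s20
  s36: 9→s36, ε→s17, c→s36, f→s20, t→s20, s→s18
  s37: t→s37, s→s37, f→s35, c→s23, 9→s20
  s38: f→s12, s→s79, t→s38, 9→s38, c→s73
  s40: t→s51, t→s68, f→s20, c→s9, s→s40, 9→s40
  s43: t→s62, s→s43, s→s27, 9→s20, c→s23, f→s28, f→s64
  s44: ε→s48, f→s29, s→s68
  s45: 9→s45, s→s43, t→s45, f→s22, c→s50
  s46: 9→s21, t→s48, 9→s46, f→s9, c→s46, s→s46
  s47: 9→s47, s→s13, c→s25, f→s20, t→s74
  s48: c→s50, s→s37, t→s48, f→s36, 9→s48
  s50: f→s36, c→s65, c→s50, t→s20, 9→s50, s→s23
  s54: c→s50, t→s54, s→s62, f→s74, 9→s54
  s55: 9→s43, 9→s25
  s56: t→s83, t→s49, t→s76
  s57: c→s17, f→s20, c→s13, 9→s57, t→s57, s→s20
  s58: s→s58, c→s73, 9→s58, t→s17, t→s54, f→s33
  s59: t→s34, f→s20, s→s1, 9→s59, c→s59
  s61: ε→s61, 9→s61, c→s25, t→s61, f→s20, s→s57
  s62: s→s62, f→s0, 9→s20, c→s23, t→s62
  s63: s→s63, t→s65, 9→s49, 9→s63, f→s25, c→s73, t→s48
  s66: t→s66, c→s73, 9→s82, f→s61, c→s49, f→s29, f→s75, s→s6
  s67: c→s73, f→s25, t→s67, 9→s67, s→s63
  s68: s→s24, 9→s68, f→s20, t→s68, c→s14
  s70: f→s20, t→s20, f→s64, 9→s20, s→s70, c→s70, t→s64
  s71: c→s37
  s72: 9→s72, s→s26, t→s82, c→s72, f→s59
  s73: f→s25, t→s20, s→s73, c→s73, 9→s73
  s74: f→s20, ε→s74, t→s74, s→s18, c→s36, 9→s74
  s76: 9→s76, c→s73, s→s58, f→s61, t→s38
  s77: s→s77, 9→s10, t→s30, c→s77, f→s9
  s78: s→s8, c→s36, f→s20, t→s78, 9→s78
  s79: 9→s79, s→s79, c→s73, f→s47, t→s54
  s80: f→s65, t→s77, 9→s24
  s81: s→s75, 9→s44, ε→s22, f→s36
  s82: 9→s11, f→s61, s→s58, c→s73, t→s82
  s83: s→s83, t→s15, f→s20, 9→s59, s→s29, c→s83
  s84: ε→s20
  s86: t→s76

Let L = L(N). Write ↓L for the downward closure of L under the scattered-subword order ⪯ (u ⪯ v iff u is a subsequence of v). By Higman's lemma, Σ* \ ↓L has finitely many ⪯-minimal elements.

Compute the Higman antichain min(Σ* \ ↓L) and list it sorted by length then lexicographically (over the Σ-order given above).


|Q|=87, |F|=54, |δ|=330 (14 ε).
min D↑ (55 st, q0=0, F={12}): 0:t→1,s→2,f→3,9→4,c→0 1:t→1,s→5,f→6,9→7,c→8 2:t→1,s→2,f→3,9→9,c→10 3:t→11,s→3,f→12,9→13,c→3 4:t→7,s→14,f→13,9→4,c→4 5:t→15,s→5,f→6,9→16,c→8 6:t→6,s→17,f→12,9→6,c→18 7:t→7,s→19,f→6,9→7,c→8 8:t→12,s→8,f→18,9→8,c→8 9:t→7,s→14,f→13,9→9,c→20 10:t→21,s→10,f→22,9→20,c→10 11:t→11,s→11,f→12,9→23,c→22 12:t→12,s→12,f→12,9→12,c→12 13:t→23,s→24,f→12,9→13,c→13 14:t→25,s→14,f→24,9→14,c→26 15:t→15,s→15,f→27,9→28,c→8 16:t→28,s→19,f→6,9→16,c→8 17:t→17,s→12,f→12,9→17,c→29 18:t→12,s→29,f→12,9→18,c→18 19:t→30,s→19,f→31,9→19,c→8 20:t→32,s→26,f→22,9→20,c→20 21:t→21,s→21,f→18,9→32,c→8 22:t→12,s→22,f→12,9→22,c→22 23:t→23,s→33,f→12,9→23,c→22 24:t→34,s→24,f→12,9→24,c→24 25:t→25,s→35,f→36,9→25,c→37 26:t→38,s→26,f→22,9→26,c→26 27:t→27,s→29,f→12,9→27,c→18 28:t→28,s→39,f→27,9→28,c→8 29:t→12,s→12,f→12,9→29,c→29 30:t→30,s→40,f→41,9→30,c→37 31:t→36,s→17,f→12,9→31,c→18 32:t→32,s→42,f→18,9→32,c→8 33:t→34,s→33,f→12,9→33,c→22 34:t→34,s→43,f→12,9→34,c→44 35:t→40,s→35,f→45,9→12,c→46 36:t→36,s→47,f→12,9→36,c→48 37:t→12,s→46,f→48,9→37,c→37 38:t→38,s→49,f→48,9→38,c→37 39:t→30,s→39,f→50,9→39,c→8 40:t→40,s→40,f→51,9→12,c→46 41:t→41,s→52,f→12,9→41,c→48 42:t→38,s→42,f→18,9→42,c→8 43:t→43,s→43,f→12,9→12,c→53 44:t→12,s→53,f→12,9→44,c→44 45:t→45,s→47,f→12,9→12,c→54 46:t→12,s→46,f→54,9→12,c→46 47:t→47,s→12,f→12,9→12,c→52 48:t→12,s→52,f→12,9→48,c→48 49:t→49,s→49,f→54,9→12,c→46 50:t→41,s→29,f→12,9→50,c→18 51:t→51,s→52,f→12,9→12,c→54 52:t→12,s→12,f→12,9→12,c→52 53:t→12,s→53,f→12,9→12,c→53 54:t→12,s→52,f→12,9→12,c→54 [Hopcroft].
'ff': |S_i|=[70, 34, 3] end={s20,s64,s75} rej; 2/2 del acc.
'tct': |S_i|=[70, 57, 20, 4] end={s20,s29,s64,s75} ∉↓L; 3/3 del acc.
'tfss': |S_i|=[70, 57, 21, 7, 2] end={s20,s75} ∉↓L; 4/4 del acc.
'scft': |S_i|=[70, 68, 39, 11, 3] end={s20,s29,s75} — reject; 4/4 single-dels accept.
'9sts9': run [70, 58, 46, 32, 16, 3] end={s20,s75,s84} — reject; 5/5 single-dels accept.
'tstfst': N↓-sim [70, 57, 52, 46, 13, 4, 2] end={s20,s75} rej; 6/6 deletions ∈↓L.
6 obstructions.

A = [ff, tct, tfss, scft, 9sts9, tstfst].


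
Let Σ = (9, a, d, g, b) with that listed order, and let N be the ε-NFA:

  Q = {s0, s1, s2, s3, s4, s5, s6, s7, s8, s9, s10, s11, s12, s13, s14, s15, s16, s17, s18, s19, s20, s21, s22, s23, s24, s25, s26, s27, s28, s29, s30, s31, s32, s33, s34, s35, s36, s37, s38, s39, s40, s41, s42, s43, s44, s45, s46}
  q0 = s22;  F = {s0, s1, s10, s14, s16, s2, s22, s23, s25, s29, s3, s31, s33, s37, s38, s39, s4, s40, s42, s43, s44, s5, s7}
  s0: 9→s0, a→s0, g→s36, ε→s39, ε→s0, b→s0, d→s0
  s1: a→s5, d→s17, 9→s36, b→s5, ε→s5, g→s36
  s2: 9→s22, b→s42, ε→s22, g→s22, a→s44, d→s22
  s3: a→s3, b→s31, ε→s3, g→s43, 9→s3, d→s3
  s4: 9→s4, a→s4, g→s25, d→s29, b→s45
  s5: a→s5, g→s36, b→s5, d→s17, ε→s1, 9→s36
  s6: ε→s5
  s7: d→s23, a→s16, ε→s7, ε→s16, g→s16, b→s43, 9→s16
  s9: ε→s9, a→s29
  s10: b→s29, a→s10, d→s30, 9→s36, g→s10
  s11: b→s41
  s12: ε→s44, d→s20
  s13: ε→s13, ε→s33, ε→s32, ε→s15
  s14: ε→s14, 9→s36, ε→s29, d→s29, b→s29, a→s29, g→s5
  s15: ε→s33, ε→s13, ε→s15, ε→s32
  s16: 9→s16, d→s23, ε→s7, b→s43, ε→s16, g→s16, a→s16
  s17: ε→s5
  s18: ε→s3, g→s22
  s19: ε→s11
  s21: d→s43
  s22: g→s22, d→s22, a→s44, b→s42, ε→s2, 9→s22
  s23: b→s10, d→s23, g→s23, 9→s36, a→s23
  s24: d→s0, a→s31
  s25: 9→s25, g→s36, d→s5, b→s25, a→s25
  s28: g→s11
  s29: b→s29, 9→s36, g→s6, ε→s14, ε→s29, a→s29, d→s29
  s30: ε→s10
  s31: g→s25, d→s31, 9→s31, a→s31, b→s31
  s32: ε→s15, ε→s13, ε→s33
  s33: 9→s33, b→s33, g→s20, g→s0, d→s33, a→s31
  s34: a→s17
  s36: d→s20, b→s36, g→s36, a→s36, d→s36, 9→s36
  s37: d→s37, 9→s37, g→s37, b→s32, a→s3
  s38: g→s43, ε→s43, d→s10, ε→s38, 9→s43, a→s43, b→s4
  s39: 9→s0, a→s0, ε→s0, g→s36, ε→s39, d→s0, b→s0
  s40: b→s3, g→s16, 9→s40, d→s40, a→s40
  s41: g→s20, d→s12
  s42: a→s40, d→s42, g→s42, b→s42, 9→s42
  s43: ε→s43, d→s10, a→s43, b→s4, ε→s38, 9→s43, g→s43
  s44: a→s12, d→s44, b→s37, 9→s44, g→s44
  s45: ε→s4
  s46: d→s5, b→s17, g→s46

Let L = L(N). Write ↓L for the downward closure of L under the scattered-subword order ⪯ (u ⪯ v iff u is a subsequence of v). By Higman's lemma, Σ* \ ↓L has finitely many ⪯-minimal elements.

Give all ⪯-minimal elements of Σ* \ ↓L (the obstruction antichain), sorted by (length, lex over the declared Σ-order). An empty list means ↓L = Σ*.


|Q|=47, |F|=23, |δ|=176 (40 ε).
min D↑ (18 st, q0=0, F={15}): 0:9→0,a→1,d→0,g→0,b→2 1:9→1,a→1,d→1,g→1,b→3 2:9→2,a→4,d→2,g→2,b→2 3:9→3,a→5,d→3,g→3,b→6 4:9→4,a→4,d→4,g→7,b→5 5:9→5,a→5,d→5,g→8,b→9 6:9→6,a→9,d→6,g→10,b→6 7:9→7,a→7,d→11,g→7,b→8 8:9→8,a→8,d→12,g→8,b→13 9:9→9,a→9,d→9,g→14,b→9 10:9→10,a→10,d→10,g→15,b→10 11:9→15,a→11,d→11,g→11,b→12 12:9→15,a→12,d→12,g→12,b→16 13:9→13,a→13,d→16,g→14,b→13 14:9→14,a→14,d→17,g→15,b→14 15:9→15,a→15,d→15,g→15,b→15 16:9→15,a→16,d→16,g→17,b→16 17:9→15,a→17,d→17,g→15,b→17 (ε-aug+det+¬).
'abbgg': |S_i|=[33, 30, 24, 18, 9, 2] end={s20,s36} ∉↓L; 5/5 del acc.
'bagd9': |S_i|=[33, 29, 23, 18, 11, 2] end={s20,s36} — reject; 5/5 del acc.
2 minimals (antichain).

min(Σ*\↓L) = [abbgg, bagd9].


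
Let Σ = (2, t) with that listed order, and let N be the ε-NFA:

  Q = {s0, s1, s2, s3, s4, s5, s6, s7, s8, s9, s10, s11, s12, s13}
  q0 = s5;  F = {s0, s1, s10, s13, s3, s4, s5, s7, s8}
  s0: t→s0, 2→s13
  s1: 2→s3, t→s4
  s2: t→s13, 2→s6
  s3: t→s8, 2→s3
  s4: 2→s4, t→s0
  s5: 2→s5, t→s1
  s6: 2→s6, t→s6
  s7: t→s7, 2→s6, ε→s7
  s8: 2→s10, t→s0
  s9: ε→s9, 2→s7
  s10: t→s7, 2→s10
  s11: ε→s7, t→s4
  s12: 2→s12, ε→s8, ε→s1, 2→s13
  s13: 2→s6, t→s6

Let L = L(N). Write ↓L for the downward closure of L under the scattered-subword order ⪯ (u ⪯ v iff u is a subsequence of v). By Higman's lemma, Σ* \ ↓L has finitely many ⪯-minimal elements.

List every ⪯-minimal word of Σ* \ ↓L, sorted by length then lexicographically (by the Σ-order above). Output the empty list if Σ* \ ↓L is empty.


Antichain: [ttt22, ttt2t, t2t2t2].

|Q|=14, |F|=9, |δ|=31 (5 ε).
min D↑ (10 st, q0=0, F={9}): 0:2→0,t→1 1:2→2,t→3 2:2→2,t→4 3:2→3,t→5 4:2→6,t→5 5:2→7,t→5 6:2→6,t→8 7:2→9,t→9 8:2→9,t→8 9:2→9,t→9.
'ttt22': N↓-sim [10, 9, 7, 4, 2, 1] end={s6} — reject; 5/5 deletions ∈↓L.
'ttt2t': N↓-sim [10, 9, 7, 4, 2, 1] end={s6} rej; 5/5 deletions ∈↓L.
't2t2t2': run [10, 9, 8, 6, 4, 2, 1] end={s6} ∉↓L; 6/6 del acc.
3 obstructions.


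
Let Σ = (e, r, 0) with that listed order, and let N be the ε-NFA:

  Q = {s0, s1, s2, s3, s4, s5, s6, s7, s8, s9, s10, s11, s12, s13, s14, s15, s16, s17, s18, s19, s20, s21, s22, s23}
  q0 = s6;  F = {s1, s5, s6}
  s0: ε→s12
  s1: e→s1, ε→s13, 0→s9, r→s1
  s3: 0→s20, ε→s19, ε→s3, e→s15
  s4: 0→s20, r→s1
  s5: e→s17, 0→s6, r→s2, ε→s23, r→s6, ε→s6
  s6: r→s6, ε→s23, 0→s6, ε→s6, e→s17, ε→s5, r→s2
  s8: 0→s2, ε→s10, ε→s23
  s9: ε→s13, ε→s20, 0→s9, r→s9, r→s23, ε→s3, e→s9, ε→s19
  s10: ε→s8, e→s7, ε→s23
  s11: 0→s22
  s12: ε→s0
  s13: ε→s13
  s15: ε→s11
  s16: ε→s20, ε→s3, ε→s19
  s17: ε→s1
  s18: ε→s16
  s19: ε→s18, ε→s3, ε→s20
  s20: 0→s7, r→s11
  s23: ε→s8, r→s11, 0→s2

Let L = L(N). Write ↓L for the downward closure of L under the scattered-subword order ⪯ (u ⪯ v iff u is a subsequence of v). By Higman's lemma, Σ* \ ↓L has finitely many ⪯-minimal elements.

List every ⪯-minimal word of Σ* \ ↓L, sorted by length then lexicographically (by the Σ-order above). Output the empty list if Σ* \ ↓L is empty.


|Q|=24, |F|=3, |δ|=55 (29 ε).
min D↑ (3 st, q0=0, F={2}): 0:e→1,r→0,0→0 1:e→1,r→1,0→2 2:e→2,r→2,0→2.
'e0': |S_i|=[19, 17, 15] end={s10,s11,s13,s15,s16,s18,s19,s2,s20,s22,s23,s3,…} — reject; 2/2 deletions ∈↓L.
1 minimals (antichain).

Antichain: [e0].


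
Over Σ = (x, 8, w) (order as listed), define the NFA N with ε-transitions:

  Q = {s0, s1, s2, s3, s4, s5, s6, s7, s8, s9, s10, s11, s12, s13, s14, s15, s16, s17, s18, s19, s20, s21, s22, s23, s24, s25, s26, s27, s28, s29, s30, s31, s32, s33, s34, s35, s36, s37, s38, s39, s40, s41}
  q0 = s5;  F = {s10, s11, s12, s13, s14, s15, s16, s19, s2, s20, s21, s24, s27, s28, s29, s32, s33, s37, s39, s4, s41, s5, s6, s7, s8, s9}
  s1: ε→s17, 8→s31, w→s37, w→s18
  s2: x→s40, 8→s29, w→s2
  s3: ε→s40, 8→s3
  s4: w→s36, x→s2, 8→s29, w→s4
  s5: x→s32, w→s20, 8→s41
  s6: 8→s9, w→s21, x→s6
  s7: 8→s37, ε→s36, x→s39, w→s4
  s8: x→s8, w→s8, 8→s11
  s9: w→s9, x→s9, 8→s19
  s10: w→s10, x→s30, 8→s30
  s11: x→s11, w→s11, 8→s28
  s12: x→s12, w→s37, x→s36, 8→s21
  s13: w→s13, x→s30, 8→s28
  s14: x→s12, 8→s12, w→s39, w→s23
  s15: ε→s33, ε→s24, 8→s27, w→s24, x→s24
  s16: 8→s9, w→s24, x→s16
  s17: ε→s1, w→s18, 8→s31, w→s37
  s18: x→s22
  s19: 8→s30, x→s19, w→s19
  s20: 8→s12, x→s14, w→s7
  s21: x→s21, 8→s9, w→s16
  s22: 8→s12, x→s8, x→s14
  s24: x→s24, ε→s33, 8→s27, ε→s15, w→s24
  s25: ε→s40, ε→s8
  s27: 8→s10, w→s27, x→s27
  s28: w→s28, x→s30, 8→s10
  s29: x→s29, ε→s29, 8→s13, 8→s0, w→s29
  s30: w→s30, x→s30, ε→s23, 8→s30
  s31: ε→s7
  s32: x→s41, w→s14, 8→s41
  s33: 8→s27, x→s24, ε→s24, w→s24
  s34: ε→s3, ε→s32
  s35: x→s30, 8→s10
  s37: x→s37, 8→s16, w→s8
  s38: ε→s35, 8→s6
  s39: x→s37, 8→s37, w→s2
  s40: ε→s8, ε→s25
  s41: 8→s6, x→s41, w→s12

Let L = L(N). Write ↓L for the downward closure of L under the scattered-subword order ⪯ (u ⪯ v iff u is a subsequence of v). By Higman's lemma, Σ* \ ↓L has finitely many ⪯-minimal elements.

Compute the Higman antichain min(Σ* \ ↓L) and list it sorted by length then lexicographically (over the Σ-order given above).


A = [88888, xx8888, www88x].

|Q|=42, |F|=26, |δ|=118 (19 ε).
min D↑ (25 st, q0=0, F={18}): 0:x→1,8→2,w→3 1:x→2,8→2,w→4 2:x→2,8→5,w→6 3:x→4,8→6,w→7 4:x→6,8→6,w→8 5:x→5,8→9,w→10 6:x→6,8→10,w→11 7:x→8,8→11,w→12 8:x→11,8→11,w→13 9:x→9,8→14,w→9 10:x→10,8→9,w→15 11:x→11,8→15,w→16 12:x→13,8→17,w→12 13:x→16,8→17,w→13 14:x→14,8→18,w→14 15:x→15,8→9,w→19 16:x→16,8→20,w→16 17:x→17,8→21,w→17 18:x→18,8→18,w→18 19:x→19,8→22,w→19 20:x→20,8→23,w→20 21:x→18,8→23,w→21 22:x→22,8→24,w→22 23:x→18,8→24,w→23 24:x→18,8→18,w→24 [Hopcroft].
'88888': N↓-sim [32, 22, 16, 7, 4, 2] end={s23,s30} rej; 5/5 del acc.
'xx8888': run [32, 28, 24, 16, 7, 4, 2] end={s23,s30} — reject; 6/6 del acc.
'www88x': |S_i|=[32, 28, 24, 20, 10, 6, 2] end={s23,s30} — reject; 6/6 deletions ∈↓L.
3 obstructions.


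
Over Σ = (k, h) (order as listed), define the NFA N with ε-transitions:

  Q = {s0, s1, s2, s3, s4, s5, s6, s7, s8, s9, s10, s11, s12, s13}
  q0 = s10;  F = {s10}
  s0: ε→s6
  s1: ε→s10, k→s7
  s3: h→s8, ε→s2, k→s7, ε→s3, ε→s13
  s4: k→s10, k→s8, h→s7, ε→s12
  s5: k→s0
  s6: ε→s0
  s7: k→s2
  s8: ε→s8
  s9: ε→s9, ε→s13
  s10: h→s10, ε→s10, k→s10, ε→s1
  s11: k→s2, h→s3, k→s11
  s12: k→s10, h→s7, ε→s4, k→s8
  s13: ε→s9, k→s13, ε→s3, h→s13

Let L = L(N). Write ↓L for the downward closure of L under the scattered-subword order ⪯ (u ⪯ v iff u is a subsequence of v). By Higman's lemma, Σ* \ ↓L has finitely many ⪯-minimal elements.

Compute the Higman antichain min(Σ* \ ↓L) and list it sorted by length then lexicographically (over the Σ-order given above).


min(Σ*\↓L) = [].

|Q|=14, |F|=1, |δ|=33 (15 ε).
min D↑ (1 st, q0=0, F={}): 0:k→0,h→0.
L(D↑) = ∅; no obstructions.


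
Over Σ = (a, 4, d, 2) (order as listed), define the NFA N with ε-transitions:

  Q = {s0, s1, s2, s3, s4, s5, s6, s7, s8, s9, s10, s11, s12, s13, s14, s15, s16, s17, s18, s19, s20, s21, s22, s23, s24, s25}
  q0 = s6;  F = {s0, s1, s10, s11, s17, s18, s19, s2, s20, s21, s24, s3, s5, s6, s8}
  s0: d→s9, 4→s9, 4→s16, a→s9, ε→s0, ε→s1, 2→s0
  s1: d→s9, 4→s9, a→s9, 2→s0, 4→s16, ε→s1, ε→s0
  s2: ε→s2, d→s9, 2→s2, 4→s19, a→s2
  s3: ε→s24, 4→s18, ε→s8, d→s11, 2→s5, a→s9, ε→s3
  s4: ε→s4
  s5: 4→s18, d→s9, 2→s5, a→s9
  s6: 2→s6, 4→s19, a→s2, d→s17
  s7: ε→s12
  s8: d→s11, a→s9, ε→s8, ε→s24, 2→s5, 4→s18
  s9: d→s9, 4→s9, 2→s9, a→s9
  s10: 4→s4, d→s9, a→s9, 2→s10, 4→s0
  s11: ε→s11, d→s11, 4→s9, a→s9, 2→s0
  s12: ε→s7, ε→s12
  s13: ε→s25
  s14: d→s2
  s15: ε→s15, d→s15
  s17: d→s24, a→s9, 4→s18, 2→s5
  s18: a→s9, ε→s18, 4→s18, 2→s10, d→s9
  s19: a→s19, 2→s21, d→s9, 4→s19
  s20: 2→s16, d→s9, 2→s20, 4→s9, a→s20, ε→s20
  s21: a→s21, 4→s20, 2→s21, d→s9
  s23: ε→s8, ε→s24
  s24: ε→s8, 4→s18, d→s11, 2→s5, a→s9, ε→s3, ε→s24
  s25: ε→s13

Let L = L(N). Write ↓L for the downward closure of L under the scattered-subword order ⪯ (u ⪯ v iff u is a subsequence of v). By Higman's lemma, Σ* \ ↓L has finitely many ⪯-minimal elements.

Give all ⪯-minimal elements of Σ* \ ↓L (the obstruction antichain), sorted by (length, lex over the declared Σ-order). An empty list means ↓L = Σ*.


A = [ad, 4d, da, d2d, 4244, ddd4].

|Q|=26, |F|=15, |δ|=95 (25 ε).
min D↑ (13 st, q0=0, F={4}): 0:a→1,4→2,d→3,2→0 1:a→1,4→2,d→4,2→1 2:a→2,4→2,d→4,2→5 3:a→4,4→6,d→7,2→8 4:a→4,4→4,d→4,2→4 5:a→5,4→9,d→4,2→5 6:a→4,4→6,d→4,2→10 7:a→4,4→6,d→11,2→8 8:a→4,4→6,d→4,2→8 9:a→9,4→4,d→4,2→9 10:a→4,4→12,d→4,2→10 11:a→4,4→4,d→11,2→12 12:a→4,4→4,d→4,2→12 [Hopcroft].
'ad': run [18, 6, 1] end={s9} — reject; 2/2 del acc.
'4d': N↓-sim [18, 10, 1] end={s9} ∉↓L; 2/2 del acc.
'da': run [18, 13, 1] end={s9} ∉↓L; 2/2 single-dels accept.
'd2d': |S_i|=[18, 13, 8, 1] end={s9} ∉↓L; 3/3 single-dels accept.
'4244': |S_i|=[18, 10, 8, 6, 2] end={s16,s9} rej; 4/4 deletions ∈↓L.
'ddd4': run [18, 13, 12, 5, 2] end={s16,s9} — reject; 4/4 single-dels accept.
6 words, ⪯-incomp.


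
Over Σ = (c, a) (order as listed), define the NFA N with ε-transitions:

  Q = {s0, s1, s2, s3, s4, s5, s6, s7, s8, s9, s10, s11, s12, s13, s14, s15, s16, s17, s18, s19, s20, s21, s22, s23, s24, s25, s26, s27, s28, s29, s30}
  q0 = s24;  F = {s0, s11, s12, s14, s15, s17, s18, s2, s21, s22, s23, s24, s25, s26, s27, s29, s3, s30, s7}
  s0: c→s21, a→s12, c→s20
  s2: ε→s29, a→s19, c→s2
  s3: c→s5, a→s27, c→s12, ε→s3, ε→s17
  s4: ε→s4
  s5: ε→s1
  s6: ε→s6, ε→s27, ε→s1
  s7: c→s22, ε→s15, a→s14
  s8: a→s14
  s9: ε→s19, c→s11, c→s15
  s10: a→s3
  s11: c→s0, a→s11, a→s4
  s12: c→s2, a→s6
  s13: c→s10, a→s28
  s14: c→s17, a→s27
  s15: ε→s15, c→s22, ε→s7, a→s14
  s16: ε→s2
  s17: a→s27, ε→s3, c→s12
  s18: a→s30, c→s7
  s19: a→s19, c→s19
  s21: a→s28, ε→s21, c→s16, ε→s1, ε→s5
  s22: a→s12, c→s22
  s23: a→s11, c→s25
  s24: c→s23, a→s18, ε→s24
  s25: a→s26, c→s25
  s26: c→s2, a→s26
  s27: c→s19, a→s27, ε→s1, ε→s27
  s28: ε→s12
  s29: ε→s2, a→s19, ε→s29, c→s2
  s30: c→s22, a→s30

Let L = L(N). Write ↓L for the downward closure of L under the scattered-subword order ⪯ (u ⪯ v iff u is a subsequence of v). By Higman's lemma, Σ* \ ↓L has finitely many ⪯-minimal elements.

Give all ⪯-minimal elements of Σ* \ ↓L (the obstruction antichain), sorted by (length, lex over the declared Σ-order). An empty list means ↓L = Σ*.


|Q|=31, |F|=19, |δ|=72 (23 ε).
min D↑ (17 st, q0=0, F={16}): 0:c→1,a→2 1:c→3,a→4 2:c→5,a→6 3:c→3,a→7 4:c→8,a→4 5:c→9,a→10 6:c→9,a→6 7:c→11,a→7 8:c→12,a→13 9:c→9,a→13 10:c→14,a→15 11:c→11,a→16 12:c→11,a→13 13:c→11,a→15 14:c→13,a→15 15:c→16,a→15 16:c→16,a→16 (ε-aug+det+¬).
'ccaca': N↓-sim [27, 24, 18, 9, 3, 1] end={s19} ∉↓L; 5/5 deletions ∈↓L.
'acaac': N↓-sim [27, 24, 19, 12, 4, 1] end={s19} rej; 5/5 del acc.
'caccca': N↓-sim [27, 24, 19, 15, 12, 4, 1] end={s19} rej; 6/6 del acc.
'aacaca': run [27, 24, 21, 16, 8, 3, 1] end={s19} ∉↓L; 6/6 deletions ∈↓L.
4 minimals (antichain).

min(Σ*\↓L) = [ccaca, acaac, caccca, aacaca].


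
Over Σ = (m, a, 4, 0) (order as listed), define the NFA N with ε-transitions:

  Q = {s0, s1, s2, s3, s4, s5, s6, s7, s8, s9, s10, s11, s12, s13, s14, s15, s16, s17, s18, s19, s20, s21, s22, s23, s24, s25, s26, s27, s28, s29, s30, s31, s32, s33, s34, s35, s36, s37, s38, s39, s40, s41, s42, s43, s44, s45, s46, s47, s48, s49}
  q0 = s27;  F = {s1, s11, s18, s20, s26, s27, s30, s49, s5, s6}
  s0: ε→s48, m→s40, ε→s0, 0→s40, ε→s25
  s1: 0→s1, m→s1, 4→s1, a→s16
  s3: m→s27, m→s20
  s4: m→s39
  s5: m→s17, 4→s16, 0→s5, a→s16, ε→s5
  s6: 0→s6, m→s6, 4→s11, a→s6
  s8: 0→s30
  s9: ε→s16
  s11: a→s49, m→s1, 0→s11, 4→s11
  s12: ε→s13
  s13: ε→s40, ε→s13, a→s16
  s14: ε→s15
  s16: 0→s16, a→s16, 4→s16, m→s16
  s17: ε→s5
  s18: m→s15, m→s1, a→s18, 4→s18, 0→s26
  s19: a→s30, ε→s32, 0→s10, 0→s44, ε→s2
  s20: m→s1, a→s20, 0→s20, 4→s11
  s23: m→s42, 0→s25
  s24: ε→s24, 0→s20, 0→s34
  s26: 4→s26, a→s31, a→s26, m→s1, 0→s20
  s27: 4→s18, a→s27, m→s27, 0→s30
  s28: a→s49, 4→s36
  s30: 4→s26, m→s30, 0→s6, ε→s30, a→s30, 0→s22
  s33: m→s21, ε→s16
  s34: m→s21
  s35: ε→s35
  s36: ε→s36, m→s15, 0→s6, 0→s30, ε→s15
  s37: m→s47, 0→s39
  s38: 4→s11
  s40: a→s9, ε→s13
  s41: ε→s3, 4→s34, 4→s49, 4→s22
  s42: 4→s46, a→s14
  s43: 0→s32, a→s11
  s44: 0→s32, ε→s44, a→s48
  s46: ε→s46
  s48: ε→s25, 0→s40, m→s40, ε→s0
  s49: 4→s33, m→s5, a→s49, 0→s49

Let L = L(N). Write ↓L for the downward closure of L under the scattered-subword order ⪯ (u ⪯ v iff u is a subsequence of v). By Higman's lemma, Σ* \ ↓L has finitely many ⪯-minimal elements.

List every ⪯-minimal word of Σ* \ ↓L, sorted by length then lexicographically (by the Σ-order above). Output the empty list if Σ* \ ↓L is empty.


|Q|=50, |F|=10, |δ|=107 (24 ε).
min D↑ (11 st, q0=0, F={6}): 0:m→0,a→0,4→1,0→2 1:m→3,a→1,4→1,0→4 2:m→2,a→2,4→4,0→5 3:m→3,a→6,4→3,0→3 4:m→3,a→4,4→4,0→7 5:m→5,a→5,4→8,0→5 6:m→6,a→6,4→6,0→6 7:m→3,a→7,4→8,0→7 8:m→3,a→9,4→8,0→8 9:m→10,a→9,4→6,0→9 10:m→10,a→6,4→6,0→10 (ε-aug+det+¬).
'4ma': run [17, 13, 6, 1] end={s16} ∉↓L; 3/3 deletions ∈↓L.
'004a4': run [17, 14, 11, 8, 6, 3] end={s16,s21,s33} — reject; 5/5 del acc.
2 obstructions.

Antichain: [4ma, 004a4].


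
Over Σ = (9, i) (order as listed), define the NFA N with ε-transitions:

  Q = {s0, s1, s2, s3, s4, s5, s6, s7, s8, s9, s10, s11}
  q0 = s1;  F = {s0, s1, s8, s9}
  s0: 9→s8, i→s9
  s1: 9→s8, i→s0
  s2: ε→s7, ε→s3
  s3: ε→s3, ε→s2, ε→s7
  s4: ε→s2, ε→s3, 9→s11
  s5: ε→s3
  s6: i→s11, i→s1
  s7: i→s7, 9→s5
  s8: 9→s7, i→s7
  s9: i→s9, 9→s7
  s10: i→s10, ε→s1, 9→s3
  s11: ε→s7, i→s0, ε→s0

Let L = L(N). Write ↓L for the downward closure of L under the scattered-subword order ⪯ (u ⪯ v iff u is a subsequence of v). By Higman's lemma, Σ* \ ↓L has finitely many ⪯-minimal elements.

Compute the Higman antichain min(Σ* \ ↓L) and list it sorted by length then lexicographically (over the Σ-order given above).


|Q|=12, |F|=4, |δ|=27 (11 ε).
min D↑ (5 st, q0=0, F={3}): 0:9→1,i→2 1:9→3,i→3 2:9→1,i→4 3:9→3,i→3 4:9→3,i→4.
'99': |S_i|=[8, 5, 4] end={s2,s3,s5,s7} — reject; 2/2 deletions ∈↓L.
'9i': N↓-sim [8, 5, 4] end={s2,s3,s5,s7} rej; 2/2 del acc.
'ii9': run [8, 7, 5, 4] end={s2,s3,s5,s7} rej; 3/3 single-dels accept.
3 minimals (antichain).

min(Σ*\↓L) = [99, 9i, ii9].


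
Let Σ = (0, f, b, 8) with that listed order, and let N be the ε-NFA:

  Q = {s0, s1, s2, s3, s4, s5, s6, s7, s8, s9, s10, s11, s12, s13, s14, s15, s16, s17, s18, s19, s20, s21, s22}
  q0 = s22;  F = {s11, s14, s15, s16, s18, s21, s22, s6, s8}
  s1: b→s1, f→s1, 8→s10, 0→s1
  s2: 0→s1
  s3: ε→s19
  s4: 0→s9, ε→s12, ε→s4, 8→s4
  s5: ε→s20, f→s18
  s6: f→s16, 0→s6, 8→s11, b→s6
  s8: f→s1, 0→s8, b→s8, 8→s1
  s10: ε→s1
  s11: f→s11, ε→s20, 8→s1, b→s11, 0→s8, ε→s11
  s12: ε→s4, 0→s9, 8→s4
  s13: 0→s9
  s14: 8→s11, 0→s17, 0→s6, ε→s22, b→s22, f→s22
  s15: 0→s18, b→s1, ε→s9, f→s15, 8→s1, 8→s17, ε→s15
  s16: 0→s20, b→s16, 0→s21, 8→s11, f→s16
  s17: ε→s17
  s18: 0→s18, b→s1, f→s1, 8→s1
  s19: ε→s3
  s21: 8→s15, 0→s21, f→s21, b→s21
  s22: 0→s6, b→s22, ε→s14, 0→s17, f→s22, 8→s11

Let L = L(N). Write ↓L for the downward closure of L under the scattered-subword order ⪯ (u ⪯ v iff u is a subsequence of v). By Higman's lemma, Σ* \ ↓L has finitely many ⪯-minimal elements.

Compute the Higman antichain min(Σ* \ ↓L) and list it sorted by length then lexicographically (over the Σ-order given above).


min(Σ*\↓L) = [88, 80f, 0f08b].

|Q|=23, |F|=9, |δ|=65 (14 ε).
min D↑ (9 st, q0=0, F={5}): 0:0→1,f→0,b→0,8→2 1:0→1,f→3,b→1,8→2 2:0→4,f→2,b→2,8→5 3:0→6,f→3,b→3,8→2 4:0→4,f→5,b→4,8→5 5:0→5,f→5,b→5,8→5 6:0→6,f→6,b→6,8→7 7:0→8,f→7,b→5,8→5 8:0→8,f→5,b→5,8→5.
'88': N↓-sim [14, 9, 3] end={s1,s10,s17} ∉↓L; 2/2 single-dels accept.
'80f': N↓-sim [14, 9, 4, 2] end={s1,s10} ∉↓L; 3/3 single-dels accept.
'0f08b': N↓-sim [14, 12, 11, 9, 6, 2] end={s1,s10} — reject; 5/5 del acc.
3 words, ⪯-incomp.


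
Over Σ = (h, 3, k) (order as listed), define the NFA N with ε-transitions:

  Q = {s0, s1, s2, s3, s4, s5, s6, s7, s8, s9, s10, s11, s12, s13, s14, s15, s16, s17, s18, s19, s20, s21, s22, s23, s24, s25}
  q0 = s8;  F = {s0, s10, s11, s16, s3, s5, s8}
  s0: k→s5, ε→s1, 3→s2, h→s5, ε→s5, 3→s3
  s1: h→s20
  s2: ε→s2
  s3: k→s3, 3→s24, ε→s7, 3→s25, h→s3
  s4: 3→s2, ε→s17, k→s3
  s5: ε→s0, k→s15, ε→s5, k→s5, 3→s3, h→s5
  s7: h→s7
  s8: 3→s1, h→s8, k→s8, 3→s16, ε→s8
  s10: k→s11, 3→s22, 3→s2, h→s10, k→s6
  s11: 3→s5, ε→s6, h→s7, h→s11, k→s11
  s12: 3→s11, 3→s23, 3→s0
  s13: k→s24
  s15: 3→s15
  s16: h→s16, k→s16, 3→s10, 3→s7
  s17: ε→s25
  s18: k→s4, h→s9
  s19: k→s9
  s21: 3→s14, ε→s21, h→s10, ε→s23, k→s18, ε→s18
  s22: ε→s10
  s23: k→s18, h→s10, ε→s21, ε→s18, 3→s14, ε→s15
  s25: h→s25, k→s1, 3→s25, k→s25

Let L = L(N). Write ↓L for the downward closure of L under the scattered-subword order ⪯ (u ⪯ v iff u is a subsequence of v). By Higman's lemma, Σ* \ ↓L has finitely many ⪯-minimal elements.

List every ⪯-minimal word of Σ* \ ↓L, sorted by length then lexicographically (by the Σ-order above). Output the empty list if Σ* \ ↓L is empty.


Antichain: [33k333].

|Q|=26, |F|=7, |δ|=68 (17 ε).
min D↑ (7 st, q0=0, F={6}): 0:h→0,3→1,k→0 1:h→1,3→2,k→1 2:h→2,3→2,k→3 3:h→3,3→4,k→3 4:h→4,3→5,k→4 5:h→5,3→6,k→5 6:h→6,3→6,k→6.
'33k333': N↓-sim [16, 15, 14, 12, 10, 8, 5] end={s1,s15,s20,s24,s25} rej; 6/6 deletions ∈↓L.
1 words, ⪯-incomp.


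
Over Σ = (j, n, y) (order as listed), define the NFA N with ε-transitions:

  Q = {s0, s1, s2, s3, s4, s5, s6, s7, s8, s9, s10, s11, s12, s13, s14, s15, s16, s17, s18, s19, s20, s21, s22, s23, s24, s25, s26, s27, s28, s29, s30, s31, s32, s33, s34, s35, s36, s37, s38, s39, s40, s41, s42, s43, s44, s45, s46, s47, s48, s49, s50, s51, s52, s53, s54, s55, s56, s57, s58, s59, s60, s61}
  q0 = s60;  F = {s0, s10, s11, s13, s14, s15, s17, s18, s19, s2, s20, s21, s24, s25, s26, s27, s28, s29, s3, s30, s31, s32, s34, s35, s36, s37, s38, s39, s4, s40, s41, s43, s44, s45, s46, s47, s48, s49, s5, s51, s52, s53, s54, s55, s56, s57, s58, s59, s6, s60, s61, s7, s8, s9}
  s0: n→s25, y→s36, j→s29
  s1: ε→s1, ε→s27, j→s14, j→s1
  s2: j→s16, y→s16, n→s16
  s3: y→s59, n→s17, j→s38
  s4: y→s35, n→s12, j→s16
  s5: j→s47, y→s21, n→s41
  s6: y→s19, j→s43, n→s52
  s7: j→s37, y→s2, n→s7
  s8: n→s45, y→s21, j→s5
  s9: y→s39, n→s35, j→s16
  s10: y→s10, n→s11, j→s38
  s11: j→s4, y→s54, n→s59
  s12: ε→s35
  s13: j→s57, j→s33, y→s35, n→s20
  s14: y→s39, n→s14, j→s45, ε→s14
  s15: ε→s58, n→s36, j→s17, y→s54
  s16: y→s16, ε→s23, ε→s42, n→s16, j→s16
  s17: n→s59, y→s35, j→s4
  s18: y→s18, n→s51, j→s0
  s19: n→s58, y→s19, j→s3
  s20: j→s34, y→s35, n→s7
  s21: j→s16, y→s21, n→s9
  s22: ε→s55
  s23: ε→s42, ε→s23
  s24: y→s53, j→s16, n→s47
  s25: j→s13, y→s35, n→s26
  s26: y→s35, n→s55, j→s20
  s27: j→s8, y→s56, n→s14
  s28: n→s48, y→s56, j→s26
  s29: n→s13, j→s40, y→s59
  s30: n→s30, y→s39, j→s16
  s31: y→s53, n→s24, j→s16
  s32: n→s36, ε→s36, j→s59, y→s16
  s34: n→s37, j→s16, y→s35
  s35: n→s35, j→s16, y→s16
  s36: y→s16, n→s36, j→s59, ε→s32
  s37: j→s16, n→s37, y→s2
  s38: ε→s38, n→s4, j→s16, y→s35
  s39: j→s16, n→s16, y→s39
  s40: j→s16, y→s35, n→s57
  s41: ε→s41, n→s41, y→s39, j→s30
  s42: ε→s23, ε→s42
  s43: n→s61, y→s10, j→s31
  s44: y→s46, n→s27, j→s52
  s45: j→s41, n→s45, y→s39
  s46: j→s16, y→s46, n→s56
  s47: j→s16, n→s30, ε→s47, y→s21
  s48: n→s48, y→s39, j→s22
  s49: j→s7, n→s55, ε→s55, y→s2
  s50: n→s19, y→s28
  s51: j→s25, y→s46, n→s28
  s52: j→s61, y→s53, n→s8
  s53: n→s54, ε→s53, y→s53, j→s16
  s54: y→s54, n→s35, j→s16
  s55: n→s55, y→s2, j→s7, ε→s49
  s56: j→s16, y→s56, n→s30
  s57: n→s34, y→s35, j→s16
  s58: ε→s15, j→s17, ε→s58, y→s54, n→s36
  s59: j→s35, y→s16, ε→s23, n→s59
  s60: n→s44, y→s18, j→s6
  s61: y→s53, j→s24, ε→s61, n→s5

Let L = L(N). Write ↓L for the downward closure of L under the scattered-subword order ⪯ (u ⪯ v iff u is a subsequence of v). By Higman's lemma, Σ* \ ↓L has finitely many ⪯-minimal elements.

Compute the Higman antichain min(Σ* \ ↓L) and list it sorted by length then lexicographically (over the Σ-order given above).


Antichain: [nyj, jjjj, yjyy, jynny, nnnyn].

|Q|=62, |F|=54, |δ|=194 (24 ε).
min D↑ (52 st, q0=0, F={20}): 0:j→1,n→2,y→3 1:j→4,n→5,y→6 2:j→5,n→7,y→8 3:j→9,n→10,y→3 4:j→11,n→12,y→13 5:j→12,n→14,y→15 6:j→16,n→17,y→6 7:j→14,n→18,y→19 8:j→20,n→19,y→8 9:j→21,n→22,y→23 10:j→22,n→24,y→8 11:j→20,n→25,y→15 12:j→25,n→26,y→15 13:j→27,n→28,y→13 14:j→26,n→29,y→30 15:j→20,n→31,y→15 16:j→27,n→32,y→33 17:j→32,n→23,y→31 18:j→29,n→18,y→34 19:j→20,n→35,y→19 20:j→20,n→20,y→20 21:j→36,n→37,y→33 22:j→37,n→38,y→39 23:j→33,n→23,y→20 24:j→38,n→40,y→19 25:j→20,n→41,y→15 26:j→41,n→42,y→30 27:j→20,n→43,y→39 28:j→43,n→33,y→31 29:j→42,n→29,y→34 30:j→20,n→44,y→30 31:j→20,n→39,y→31 32:j→43,n→33,y→39 33:j→39,n→33,y→20 34:j→20,n→20,y→34 35:j→20,n→35,y→34 36:j→20,n→45,y→39 37:j→45,n→46,y→39 38:j→46,n→47,y→39 39:j→20,n→39,y→20 40:j→47,n→40,y→34 41:j→20,n→35,y→30 42:j→35,n→42,y→34 43:j→20,n→39,y→39 44:j→20,n→39,y→34 45:j→20,n→48,y→39 46:j→48,n→49,y→39 47:j→49,n→47,y→50 48:j→20,n→51,y→39 49:j→51,n→49,y→50 50:j→20,n→20,y→20 51:j→20,n→51,y→50 [Hopcroft].
'nyj': |S_i|=[60, 48, 13, 3] end={s16,s23,s42} rej; 3/3 deletions ∈↓L.
'jjjj': run [60, 50, 35, 22, 3] end={s16,s23,s42} ∉↓L; 4/4 single-dels accept.
'yjyy': N↓-sim [60, 45, 28, 8, 3] end={s16,s23,s42} ∉↓L; 4/4 deletions ∈↓L.
'jynny': run [60, 50, 23, 16, 8, 3] end={s16,s23,s42} — reject; 5/5 del acc.
'nnnyn': run [60, 48, 32, 20, 5, 3] end={s16,s23,s42} — reject; 5/5 del acc.
5 minimals (antichain).
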